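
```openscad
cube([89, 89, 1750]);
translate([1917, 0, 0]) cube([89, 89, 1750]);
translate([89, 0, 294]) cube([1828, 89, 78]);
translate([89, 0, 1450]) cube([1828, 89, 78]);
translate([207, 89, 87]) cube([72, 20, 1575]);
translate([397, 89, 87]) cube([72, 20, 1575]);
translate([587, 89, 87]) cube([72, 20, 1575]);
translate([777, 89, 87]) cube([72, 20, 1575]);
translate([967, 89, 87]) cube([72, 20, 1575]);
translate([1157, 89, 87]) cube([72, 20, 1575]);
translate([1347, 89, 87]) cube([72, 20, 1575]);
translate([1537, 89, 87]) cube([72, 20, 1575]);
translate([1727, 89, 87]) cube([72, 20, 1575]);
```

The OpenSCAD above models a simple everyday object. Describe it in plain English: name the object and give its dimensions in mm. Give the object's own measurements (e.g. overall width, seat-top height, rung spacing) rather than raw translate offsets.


A fence section. Two 89×89 mm posts, 1750 mm tall, stand on the floor with a clear span of 1828 mm between their inner faces. Two horizontal rails of 89×78 mm section span the gap between the posts with their undersides at z = 294 mm and z = 1450 mm, flush with the posts' −y face. 9 pickets, each 72 mm wide, 20 mm thick and 1575 mm tall, are fixed to the +y face of the rails with their bottoms at z = 87 mm, spaced across the span with a 118 mm gap after the −x post and between neighbouring pickets and before the +x post.


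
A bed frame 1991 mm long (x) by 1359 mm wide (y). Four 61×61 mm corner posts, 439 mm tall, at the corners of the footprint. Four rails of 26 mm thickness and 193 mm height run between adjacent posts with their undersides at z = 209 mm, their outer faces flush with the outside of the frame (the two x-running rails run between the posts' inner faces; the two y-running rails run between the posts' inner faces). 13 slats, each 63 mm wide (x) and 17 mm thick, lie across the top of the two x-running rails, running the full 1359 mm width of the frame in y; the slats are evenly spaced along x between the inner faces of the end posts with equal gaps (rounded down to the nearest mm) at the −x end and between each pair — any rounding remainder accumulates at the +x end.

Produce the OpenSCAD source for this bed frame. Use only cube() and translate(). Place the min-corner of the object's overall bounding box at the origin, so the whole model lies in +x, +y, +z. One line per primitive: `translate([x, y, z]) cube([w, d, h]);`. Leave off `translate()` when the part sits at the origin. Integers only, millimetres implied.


cube([61, 61, 439]);
translate([0, 1298, 0]) cube([61, 61, 439]);
translate([1930, 0, 0]) cube([61, 61, 439]);
translate([1930, 1298, 0]) cube([61, 61, 439]);
translate([61, 0, 209]) cube([1869, 26, 193]);
translate([61, 1333, 209]) cube([1869, 26, 193]);
translate([0, 61, 209]) cube([26, 1237, 193]);
translate([1965, 61, 209]) cube([26, 1237, 193]);
translate([136, 0, 402]) cube([63, 1359, 17]);
translate([274, 0, 402]) cube([63, 1359, 17]);
translate([412, 0, 402]) cube([63, 1359, 17]);
translate([550, 0, 402]) cube([63, 1359, 17]);
translate([688, 0, 402]) cube([63, 1359, 17]);
translate([826, 0, 402]) cube([63, 1359, 17]);
translate([964, 0, 402]) cube([63, 1359, 17]);
translate([1102, 0, 402]) cube([63, 1359, 17]);
translate([1240, 0, 402]) cube([63, 1359, 17]);
translate([1378, 0, 402]) cube([63, 1359, 17]);
translate([1516, 0, 402]) cube([63, 1359, 17]);
translate([1654, 0, 402]) cube([63, 1359, 17]);
translate([1792, 0, 402]) cube([63, 1359, 17]);


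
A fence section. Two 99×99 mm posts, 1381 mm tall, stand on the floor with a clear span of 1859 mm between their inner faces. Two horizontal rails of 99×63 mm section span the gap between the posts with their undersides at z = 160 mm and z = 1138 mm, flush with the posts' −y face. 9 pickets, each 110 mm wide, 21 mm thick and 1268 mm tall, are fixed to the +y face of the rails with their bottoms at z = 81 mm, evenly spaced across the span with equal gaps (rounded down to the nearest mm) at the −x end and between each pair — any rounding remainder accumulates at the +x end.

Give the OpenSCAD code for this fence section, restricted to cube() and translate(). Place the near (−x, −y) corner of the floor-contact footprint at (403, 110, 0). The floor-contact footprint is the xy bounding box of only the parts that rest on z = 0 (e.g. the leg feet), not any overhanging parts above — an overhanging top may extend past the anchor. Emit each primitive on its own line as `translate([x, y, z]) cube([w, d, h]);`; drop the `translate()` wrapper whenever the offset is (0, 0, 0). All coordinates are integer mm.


translate([403, 110, 0]) cube([99, 99, 1381]);
translate([2361, 110, 0]) cube([99, 99, 1381]);
translate([502, 110, 160]) cube([1859, 99, 63]);
translate([502, 110, 1138]) cube([1859, 99, 63]);
translate([588, 209, 81]) cube([110, 21, 1268]);
translate([784, 209, 81]) cube([110, 21, 1268]);
translate([980, 209, 81]) cube([110, 21, 1268]);
translate([1176, 209, 81]) cube([110, 21, 1268]);
translate([1372, 209, 81]) cube([110, 21, 1268]);
translate([1568, 209, 81]) cube([110, 21, 1268]);
translate([1764, 209, 81]) cube([110, 21, 1268]);
translate([1960, 209, 81]) cube([110, 21, 1268]);
translate([2156, 209, 81]) cube([110, 21, 1268]);


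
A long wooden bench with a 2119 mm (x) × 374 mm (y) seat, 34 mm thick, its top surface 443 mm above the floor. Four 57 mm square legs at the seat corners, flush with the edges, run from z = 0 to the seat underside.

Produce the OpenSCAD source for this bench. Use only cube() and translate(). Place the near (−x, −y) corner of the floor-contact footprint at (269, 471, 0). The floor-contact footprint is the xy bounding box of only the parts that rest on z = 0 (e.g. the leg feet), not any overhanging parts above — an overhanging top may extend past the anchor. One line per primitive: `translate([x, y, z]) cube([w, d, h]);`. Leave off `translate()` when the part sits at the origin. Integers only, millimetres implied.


translate([269, 471, 409]) cube([2119, 374, 34]);
translate([269, 471, 0]) cube([57, 57, 409]);
translate([269, 788, 0]) cube([57, 57, 409]);
translate([2331, 471, 0]) cube([57, 57, 409]);
translate([2331, 788, 0]) cube([57, 57, 409]);


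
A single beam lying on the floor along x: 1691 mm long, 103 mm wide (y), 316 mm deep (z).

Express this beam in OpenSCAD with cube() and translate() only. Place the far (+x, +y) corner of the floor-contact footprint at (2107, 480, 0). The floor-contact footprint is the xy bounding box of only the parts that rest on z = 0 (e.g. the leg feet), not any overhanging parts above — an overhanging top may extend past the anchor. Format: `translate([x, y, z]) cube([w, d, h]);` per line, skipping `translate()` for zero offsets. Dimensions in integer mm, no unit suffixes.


translate([416, 377, 0]) cube([1691, 103, 316]);


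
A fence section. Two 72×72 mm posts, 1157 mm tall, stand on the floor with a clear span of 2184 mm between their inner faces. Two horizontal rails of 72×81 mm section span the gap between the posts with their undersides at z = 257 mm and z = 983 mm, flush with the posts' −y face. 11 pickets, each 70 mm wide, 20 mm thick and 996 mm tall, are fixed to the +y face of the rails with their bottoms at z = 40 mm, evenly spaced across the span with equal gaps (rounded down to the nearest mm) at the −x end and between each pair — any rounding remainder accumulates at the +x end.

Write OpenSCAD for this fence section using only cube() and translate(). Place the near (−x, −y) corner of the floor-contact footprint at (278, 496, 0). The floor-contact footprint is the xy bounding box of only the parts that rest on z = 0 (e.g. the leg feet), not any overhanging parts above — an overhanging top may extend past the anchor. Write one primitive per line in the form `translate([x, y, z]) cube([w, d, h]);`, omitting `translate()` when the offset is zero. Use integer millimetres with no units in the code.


translate([278, 496, 0]) cube([72, 72, 1157]);
translate([2534, 496, 0]) cube([72, 72, 1157]);
translate([350, 496, 257]) cube([2184, 72, 81]);
translate([350, 496, 983]) cube([2184, 72, 81]);
translate([467, 568, 40]) cube([70, 20, 996]);
translate([654, 568, 40]) cube([70, 20, 996]);
translate([841, 568, 40]) cube([70, 20, 996]);
translate([1028, 568, 40]) cube([70, 20, 996]);
translate([1215, 568, 40]) cube([70, 20, 996]);
translate([1402, 568, 40]) cube([70, 20, 996]);
translate([1589, 568, 40]) cube([70, 20, 996]);
translate([1776, 568, 40]) cube([70, 20, 996]);
translate([1963, 568, 40]) cube([70, 20, 996]);
translate([2150, 568, 40]) cube([70, 20, 996]);
translate([2337, 568, 40]) cube([70, 20, 996]);


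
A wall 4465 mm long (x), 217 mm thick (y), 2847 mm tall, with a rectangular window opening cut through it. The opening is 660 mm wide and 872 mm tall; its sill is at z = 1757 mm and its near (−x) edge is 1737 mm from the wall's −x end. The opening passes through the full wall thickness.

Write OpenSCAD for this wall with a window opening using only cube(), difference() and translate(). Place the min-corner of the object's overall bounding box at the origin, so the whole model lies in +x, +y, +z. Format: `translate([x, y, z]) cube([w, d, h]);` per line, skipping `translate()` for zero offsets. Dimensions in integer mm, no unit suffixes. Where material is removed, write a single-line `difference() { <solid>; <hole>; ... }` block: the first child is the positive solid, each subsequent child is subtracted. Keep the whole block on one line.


difference() { cube([4465, 217, 2847]); translate([1737, 0, 1757]) cube([660, 217, 872]); }


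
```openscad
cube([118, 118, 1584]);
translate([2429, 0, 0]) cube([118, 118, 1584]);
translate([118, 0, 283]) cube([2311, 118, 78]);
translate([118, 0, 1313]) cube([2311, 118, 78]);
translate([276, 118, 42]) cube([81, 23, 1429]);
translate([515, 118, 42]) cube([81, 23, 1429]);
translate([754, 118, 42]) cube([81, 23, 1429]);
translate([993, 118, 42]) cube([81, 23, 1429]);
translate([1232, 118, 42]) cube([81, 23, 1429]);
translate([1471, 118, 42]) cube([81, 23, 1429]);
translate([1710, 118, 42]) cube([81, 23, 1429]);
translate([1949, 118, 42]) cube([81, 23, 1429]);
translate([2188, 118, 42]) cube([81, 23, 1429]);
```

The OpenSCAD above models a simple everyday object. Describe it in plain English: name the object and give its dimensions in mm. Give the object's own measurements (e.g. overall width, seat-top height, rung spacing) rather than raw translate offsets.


A fence section. Two 118×118 mm posts, 1584 mm tall, stand on the floor with a clear span of 2311 mm between their inner faces. Two horizontal rails of 118×78 mm section span the gap between the posts with their undersides at z = 283 mm and z = 1313 mm, flush with the posts' −y face. 9 pickets, each 81 mm wide, 23 mm thick and 1429 mm tall, are fixed to the +y face of the rails with their bottoms at z = 42 mm, spaced across the span with a 158 mm gap after the −x post and between neighbouring pickets, with 160 mm left before the +x post.


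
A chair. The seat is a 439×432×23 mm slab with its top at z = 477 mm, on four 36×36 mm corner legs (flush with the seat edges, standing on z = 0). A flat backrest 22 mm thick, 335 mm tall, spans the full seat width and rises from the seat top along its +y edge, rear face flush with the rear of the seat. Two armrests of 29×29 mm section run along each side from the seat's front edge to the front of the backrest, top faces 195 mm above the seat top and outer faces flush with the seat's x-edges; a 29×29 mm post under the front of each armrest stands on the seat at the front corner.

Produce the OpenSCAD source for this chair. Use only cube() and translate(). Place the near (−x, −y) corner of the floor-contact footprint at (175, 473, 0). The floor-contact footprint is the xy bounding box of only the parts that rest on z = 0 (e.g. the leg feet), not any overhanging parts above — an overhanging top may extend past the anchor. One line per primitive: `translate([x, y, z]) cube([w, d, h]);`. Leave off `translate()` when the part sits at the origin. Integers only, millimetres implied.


translate([175, 473, 454]) cube([439, 432, 23]);
translate([175, 473, 0]) cube([36, 36, 454]);
translate([578, 473, 0]) cube([36, 36, 454]);
translate([175, 869, 0]) cube([36, 36, 454]);
translate([578, 869, 0]) cube([36, 36, 454]);
translate([175, 883, 477]) cube([439, 22, 335]);
translate([175, 473, 643]) cube([29, 410, 29]);
translate([585, 473, 643]) cube([29, 410, 29]);
translate([175, 473, 477]) cube([29, 29, 166]);
translate([585, 473, 477]) cube([29, 29, 166]);


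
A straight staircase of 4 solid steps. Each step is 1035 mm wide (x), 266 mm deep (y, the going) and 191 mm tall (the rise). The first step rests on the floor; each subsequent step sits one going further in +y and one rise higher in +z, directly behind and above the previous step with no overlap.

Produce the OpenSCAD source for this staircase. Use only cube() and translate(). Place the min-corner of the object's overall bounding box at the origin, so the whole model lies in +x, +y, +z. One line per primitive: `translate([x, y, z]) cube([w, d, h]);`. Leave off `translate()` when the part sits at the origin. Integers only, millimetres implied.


cube([1035, 266, 191]);
translate([0, 266, 191]) cube([1035, 266, 191]);
translate([0, 532, 382]) cube([1035, 266, 191]);
translate([0, 798, 573]) cube([1035, 266, 191]);


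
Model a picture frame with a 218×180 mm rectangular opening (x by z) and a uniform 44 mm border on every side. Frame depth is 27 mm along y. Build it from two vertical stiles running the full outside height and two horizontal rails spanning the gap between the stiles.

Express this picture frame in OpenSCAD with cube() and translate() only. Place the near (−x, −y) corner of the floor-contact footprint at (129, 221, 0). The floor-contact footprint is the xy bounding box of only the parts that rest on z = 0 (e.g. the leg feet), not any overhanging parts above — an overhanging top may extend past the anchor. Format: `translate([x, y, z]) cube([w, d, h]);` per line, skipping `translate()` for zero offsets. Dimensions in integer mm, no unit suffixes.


translate([129, 221, 0]) cube([44, 27, 268]);
translate([391, 221, 0]) cube([44, 27, 268]);
translate([173, 221, 0]) cube([218, 27, 44]);
translate([173, 221, 224]) cube([218, 27, 44]);


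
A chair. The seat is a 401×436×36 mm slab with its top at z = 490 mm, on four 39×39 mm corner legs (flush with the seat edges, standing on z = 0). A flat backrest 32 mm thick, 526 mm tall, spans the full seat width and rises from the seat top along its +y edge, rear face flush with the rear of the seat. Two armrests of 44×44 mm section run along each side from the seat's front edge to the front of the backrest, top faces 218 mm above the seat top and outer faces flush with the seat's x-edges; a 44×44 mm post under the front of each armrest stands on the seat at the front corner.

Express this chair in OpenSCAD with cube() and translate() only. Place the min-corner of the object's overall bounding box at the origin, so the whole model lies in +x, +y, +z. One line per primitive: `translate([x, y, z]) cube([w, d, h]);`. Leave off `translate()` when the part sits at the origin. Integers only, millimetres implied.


translate([0, 0, 454]) cube([401, 436, 36]);
cube([39, 39, 454]);
translate([362, 0, 0]) cube([39, 39, 454]);
translate([0, 397, 0]) cube([39, 39, 454]);
translate([362, 397, 0]) cube([39, 39, 454]);
translate([0, 404, 490]) cube([401, 32, 526]);
translate([0, 0, 664]) cube([44, 404, 44]);
translate([357, 0, 664]) cube([44, 404, 44]);
translate([0, 0, 490]) cube([44, 44, 174]);
translate([357, 0, 490]) cube([44, 44, 174]);


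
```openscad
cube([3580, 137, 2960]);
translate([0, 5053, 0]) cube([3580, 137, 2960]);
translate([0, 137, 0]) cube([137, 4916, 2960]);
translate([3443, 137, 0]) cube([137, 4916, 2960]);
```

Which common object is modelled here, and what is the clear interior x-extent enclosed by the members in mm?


A house (or room) frame. The interior width is 3306 mm.

Four 2960 mm walls enclosing a rectangle with no floor or roof — a room or house frame. Outside width is 3580 mm and wall thickness is 137 mm, so the interior width is 3580 − 2 × 137 = 3306 mm.


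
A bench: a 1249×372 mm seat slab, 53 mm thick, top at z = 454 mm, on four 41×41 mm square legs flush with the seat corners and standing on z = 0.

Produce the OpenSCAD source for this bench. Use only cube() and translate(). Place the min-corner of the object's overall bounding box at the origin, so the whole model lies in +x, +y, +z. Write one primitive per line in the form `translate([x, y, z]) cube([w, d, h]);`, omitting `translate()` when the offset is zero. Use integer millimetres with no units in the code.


translate([0, 0, 401]) cube([1249, 372, 53]);
cube([41, 41, 401]);
translate([0, 331, 0]) cube([41, 41, 401]);
translate([1208, 0, 0]) cube([41, 41, 401]);
translate([1208, 331, 0]) cube([41, 41, 401]);


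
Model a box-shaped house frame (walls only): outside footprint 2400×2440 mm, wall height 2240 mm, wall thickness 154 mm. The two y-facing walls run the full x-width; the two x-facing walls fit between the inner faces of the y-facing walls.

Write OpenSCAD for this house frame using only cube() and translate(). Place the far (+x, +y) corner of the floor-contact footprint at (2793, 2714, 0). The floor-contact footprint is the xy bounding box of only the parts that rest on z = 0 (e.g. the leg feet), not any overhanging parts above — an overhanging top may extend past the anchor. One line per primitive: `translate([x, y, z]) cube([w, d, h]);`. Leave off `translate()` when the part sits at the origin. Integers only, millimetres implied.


translate([393, 274, 0]) cube([2400, 154, 2240]);
translate([393, 2560, 0]) cube([2400, 154, 2240]);
translate([393, 428, 0]) cube([154, 2132, 2240]);
translate([2639, 428, 0]) cube([154, 2132, 2240]);


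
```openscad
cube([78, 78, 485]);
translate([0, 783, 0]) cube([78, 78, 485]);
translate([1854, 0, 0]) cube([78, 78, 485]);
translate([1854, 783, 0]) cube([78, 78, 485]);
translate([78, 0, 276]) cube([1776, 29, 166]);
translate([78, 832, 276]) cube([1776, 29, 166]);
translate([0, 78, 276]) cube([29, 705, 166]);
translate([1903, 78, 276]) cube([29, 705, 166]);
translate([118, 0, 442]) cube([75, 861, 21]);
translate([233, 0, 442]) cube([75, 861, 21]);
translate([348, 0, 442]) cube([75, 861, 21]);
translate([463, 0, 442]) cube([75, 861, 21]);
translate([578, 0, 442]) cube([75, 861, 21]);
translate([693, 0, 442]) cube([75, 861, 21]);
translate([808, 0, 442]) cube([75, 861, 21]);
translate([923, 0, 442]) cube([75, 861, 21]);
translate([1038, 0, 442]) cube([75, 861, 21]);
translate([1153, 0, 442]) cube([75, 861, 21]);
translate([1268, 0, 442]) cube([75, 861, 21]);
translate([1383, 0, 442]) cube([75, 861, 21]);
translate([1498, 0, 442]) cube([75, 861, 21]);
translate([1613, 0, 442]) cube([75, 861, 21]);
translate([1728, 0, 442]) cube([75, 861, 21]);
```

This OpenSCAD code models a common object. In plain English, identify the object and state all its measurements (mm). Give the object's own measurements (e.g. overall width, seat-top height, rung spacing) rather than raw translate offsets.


A bed frame 1932 mm long (x) by 861 mm wide (y). Four 78×78 mm corner posts, 485 mm tall, at the corners of the footprint. Four rails of 29 mm thickness and 166 mm height run between adjacent posts with their undersides at z = 276 mm, their outer faces flush with the outside of the frame (the two x-running rails run between the posts' inner faces; the two y-running rails run between the posts' inner faces). 15 slats, each 75 mm wide (x) and 21 mm thick, lie across the top of the two x-running rails, running the full 861 mm width of the frame in y; along x they sit between the end posts with a 40 mm gap after the −x posts and between neighbouring slats, leaving 51 mm before the +x posts.


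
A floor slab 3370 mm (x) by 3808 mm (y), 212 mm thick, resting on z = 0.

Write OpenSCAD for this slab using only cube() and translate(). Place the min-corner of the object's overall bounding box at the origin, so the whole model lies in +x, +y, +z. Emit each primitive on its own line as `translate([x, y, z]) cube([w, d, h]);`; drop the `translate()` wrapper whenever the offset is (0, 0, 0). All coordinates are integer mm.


cube([3370, 3808, 212]);


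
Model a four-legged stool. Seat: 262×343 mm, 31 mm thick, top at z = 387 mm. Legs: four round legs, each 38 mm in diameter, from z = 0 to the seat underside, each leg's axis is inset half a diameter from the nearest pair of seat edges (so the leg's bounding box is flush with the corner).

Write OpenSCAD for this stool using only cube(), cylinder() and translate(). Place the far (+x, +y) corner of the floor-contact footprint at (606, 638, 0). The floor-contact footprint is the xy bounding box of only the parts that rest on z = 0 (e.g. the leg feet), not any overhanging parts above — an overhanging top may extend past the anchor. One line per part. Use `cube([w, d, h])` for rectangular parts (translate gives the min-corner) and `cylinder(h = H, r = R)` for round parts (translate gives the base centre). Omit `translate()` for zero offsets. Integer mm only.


translate([344, 295, 356]) cube([262, 343, 31]);
translate([363, 314, 0]) cylinder(h = 356, r = 19);
translate([587, 314, 0]) cylinder(h = 356, r = 19);
translate([363, 619, 0]) cylinder(h = 356, r = 19);
translate([587, 619, 0]) cylinder(h = 356, r = 19);


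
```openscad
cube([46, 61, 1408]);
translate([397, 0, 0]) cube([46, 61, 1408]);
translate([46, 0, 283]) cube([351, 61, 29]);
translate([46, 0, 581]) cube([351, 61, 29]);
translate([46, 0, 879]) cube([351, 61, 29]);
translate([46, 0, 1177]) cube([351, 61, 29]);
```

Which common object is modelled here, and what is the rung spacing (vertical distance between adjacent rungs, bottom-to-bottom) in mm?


A ladder. The rung spacing is 298 mm.

Two tall 46×61 posts with 4 short bars between them — a ladder. Adjacent rungs sit at z = 283 and z = 581, so the spacing is 581 − 283 = 298 mm.


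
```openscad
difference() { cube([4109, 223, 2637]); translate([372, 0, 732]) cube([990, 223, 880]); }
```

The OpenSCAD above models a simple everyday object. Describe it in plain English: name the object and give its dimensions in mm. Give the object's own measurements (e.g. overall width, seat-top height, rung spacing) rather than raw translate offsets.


A wall 4109 mm long (x), 223 mm thick (y), 2637 mm tall, with a rectangular window opening cut through it. The opening is 990 mm wide and 880 mm tall; its sill is at z = 732 mm and its near (−x) edge is 372 mm from the wall's −x end. The opening passes through the full wall thickness.


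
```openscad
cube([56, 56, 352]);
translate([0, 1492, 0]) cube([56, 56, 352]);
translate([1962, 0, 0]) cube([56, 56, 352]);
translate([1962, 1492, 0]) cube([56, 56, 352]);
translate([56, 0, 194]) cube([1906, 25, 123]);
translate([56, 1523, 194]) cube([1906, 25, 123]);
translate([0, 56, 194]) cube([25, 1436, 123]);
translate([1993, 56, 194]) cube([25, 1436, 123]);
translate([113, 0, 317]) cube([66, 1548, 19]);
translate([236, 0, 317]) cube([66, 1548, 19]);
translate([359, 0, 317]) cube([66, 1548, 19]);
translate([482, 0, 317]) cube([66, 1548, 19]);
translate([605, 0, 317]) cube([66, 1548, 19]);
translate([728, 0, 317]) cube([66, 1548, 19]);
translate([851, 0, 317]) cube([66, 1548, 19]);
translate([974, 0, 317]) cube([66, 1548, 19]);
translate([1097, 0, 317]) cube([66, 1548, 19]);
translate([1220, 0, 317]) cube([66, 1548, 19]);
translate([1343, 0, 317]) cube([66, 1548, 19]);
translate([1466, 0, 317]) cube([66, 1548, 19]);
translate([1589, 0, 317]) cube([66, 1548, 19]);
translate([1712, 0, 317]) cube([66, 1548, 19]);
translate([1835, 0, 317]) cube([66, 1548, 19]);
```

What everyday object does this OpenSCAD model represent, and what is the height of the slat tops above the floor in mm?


A bed frame. The slat-top height is 336 mm.

Four posts, four rails, and a row of slats — a bed frame. Slats sit on the rails at z = 194 + 123 = 317; with slat thickness 19, the top is 336 mm.


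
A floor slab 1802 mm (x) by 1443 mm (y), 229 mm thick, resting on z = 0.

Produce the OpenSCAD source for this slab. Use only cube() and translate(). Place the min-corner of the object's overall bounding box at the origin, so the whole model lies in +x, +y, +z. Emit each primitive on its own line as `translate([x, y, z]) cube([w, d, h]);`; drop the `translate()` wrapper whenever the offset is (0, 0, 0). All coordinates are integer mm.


cube([1802, 1443, 229]);


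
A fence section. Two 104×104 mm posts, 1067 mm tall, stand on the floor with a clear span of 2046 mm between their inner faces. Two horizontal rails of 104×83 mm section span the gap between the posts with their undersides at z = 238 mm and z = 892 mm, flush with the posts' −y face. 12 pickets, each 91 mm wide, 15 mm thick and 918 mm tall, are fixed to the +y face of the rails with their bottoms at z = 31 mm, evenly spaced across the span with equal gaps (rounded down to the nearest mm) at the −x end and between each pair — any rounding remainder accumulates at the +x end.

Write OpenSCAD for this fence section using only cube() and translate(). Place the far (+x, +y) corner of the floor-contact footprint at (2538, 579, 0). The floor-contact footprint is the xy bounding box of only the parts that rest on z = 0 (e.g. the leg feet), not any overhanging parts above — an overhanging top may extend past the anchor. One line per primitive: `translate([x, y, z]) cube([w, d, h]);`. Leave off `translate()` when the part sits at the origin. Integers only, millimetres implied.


translate([284, 475, 0]) cube([104, 104, 1067]);
translate([2434, 475, 0]) cube([104, 104, 1067]);
translate([388, 475, 238]) cube([2046, 104, 83]);
translate([388, 475, 892]) cube([2046, 104, 83]);
translate([461, 579, 31]) cube([91, 15, 918]);
translate([625, 579, 31]) cube([91, 15, 918]);
translate([789, 579, 31]) cube([91, 15, 918]);
translate([953, 579, 31]) cube([91, 15, 918]);
translate([1117, 579, 31]) cube([91, 15, 918]);
translate([1281, 579, 31]) cube([91, 15, 918]);
translate([1445, 579, 31]) cube([91, 15, 918]);
translate([1609, 579, 31]) cube([91, 15, 918]);
translate([1773, 579, 31]) cube([91, 15, 918]);
translate([1937, 579, 31]) cube([91, 15, 918]);
translate([2101, 579, 31]) cube([91, 15, 918]);
translate([2265, 579, 31]) cube([91, 15, 918]);


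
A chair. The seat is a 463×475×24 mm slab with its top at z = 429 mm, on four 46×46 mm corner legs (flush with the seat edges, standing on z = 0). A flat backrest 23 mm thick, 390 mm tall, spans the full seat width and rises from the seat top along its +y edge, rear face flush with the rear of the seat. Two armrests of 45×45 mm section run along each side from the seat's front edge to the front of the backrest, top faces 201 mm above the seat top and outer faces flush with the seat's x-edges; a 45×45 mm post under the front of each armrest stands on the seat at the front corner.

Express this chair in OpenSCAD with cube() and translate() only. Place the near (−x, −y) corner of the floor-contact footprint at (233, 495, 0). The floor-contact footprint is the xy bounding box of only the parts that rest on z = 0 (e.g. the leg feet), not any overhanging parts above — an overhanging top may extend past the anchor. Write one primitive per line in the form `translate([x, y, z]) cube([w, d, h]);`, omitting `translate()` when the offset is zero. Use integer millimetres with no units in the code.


// leg_h = 429 - 24 = 405
// arm post h = 201 - 45 = 156
translate([233, 495, 405]) cube([463, 475, 24]);
translate([233, 495, 0]) cube([46, 46, 405]);
translate([650, 495, 0]) cube([46, 46, 405]);
translate([233, 924, 0]) cube([46, 46, 405]);
translate([650, 924, 0]) cube([46, 46, 405]);
translate([233, 947, 429]) cube([463, 23, 390]);
translate([233, 495, 585]) cube([45, 452, 45]);
translate([651, 495, 585]) cube([45, 452, 45]);
translate([233, 495, 429]) cube([45, 45, 156]);
translate([651, 495, 429]) cube([45, 45, 156]);


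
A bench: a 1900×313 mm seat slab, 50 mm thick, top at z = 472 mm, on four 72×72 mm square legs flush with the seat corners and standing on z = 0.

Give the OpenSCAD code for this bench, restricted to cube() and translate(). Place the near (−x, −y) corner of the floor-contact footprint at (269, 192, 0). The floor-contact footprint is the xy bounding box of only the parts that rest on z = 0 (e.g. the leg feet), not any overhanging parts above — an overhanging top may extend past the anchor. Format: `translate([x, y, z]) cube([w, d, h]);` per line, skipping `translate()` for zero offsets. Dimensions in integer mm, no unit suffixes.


translate([269, 192, 422]) cube([1900, 313, 50]);
translate([269, 192, 0]) cube([72, 72, 422]);
translate([269, 433, 0]) cube([72, 72, 422]);
translate([2097, 192, 0]) cube([72, 72, 422]);
translate([2097, 433, 0]) cube([72, 72, 422]);


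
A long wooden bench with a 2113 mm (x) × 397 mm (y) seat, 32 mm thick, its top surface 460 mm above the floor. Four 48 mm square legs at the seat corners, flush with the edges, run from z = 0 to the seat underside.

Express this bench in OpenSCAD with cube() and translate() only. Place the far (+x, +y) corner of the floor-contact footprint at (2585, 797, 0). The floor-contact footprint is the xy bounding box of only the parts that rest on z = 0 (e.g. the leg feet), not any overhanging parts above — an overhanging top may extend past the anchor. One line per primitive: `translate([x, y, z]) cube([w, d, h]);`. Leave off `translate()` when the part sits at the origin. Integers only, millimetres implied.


translate([472, 400, 428]) cube([2113, 397, 32]);
translate([472, 400, 0]) cube([48, 48, 428]);
translate([472, 749, 0]) cube([48, 48, 428]);
translate([2537, 400, 0]) cube([48, 48, 428]);
translate([2537, 749, 0]) cube([48, 48, 428]);


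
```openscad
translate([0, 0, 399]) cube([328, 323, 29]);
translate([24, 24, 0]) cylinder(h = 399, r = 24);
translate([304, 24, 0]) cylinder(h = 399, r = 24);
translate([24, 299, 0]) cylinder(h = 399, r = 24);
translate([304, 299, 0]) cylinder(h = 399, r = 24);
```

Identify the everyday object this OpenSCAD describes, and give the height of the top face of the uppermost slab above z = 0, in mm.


A stool. The seat height is 428 mm.

A 328×323×29 slab at z = 399 on four corner cylinders — a stool. The seat top is 399 + 29 = 428 mm.


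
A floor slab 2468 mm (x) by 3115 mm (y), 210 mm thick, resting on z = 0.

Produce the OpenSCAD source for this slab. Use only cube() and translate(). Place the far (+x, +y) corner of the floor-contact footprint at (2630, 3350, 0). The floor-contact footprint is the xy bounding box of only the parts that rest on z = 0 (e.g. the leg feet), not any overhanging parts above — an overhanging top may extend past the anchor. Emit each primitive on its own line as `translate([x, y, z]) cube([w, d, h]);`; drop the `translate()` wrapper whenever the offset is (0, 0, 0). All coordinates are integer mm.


translate([162, 235, 0]) cube([2468, 3115, 210]);


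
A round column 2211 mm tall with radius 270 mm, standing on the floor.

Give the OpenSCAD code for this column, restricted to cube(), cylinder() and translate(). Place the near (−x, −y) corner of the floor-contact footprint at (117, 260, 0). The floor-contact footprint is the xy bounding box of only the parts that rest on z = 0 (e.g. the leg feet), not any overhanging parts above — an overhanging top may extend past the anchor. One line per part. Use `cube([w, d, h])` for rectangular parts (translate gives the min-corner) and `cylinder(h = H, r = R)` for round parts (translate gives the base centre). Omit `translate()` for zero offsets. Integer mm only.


translate([387, 530, 0]) cylinder(h = 2211, r = 270);


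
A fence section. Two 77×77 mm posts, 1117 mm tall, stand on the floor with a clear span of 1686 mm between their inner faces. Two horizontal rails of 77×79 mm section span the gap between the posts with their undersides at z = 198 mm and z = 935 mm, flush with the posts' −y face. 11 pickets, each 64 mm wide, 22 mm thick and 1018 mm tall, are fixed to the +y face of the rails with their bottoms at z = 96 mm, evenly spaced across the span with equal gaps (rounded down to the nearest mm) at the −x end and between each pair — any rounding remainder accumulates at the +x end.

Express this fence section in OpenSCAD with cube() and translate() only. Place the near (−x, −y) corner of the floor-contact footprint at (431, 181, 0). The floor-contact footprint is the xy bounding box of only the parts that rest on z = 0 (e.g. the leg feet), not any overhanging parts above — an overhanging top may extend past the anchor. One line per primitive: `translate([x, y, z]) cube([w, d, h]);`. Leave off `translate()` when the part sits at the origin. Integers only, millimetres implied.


translate([431, 181, 0]) cube([77, 77, 1117]);
translate([2194, 181, 0]) cube([77, 77, 1117]);
translate([508, 181, 198]) cube([1686, 77, 79]);
translate([508, 181, 935]) cube([1686, 77, 79]);
translate([589, 258, 96]) cube([64, 22, 1018]);
translate([734, 258, 96]) cube([64, 22, 1018]);
translate([879, 258, 96]) cube([64, 22, 1018]);
translate([1024, 258, 96]) cube([64, 22, 1018]);
translate([1169, 258, 96]) cube([64, 22, 1018]);
translate([1314, 258, 96]) cube([64, 22, 1018]);
translate([1459, 258, 96]) cube([64, 22, 1018]);
translate([1604, 258, 96]) cube([64, 22, 1018]);
translate([1749, 258, 96]) cube([64, 22, 1018]);
translate([1894, 258, 96]) cube([64, 22, 1018]);
translate([2039, 258, 96]) cube([64, 22, 1018]);


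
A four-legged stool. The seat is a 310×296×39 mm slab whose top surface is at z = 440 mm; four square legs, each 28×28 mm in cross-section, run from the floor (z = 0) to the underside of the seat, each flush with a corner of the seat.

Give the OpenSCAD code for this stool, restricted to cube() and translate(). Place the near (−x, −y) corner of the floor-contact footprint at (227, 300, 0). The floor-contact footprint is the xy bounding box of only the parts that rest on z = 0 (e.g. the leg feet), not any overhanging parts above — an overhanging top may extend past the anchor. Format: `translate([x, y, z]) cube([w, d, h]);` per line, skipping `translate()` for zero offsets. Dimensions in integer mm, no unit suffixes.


translate([227, 300, 401]) cube([310, 296, 39]);
translate([227, 300, 0]) cube([28, 28, 401]);
translate([509, 300, 0]) cube([28, 28, 401]);
translate([227, 568, 0]) cube([28, 28, 401]);
translate([509, 568, 0]) cube([28, 28, 401]);


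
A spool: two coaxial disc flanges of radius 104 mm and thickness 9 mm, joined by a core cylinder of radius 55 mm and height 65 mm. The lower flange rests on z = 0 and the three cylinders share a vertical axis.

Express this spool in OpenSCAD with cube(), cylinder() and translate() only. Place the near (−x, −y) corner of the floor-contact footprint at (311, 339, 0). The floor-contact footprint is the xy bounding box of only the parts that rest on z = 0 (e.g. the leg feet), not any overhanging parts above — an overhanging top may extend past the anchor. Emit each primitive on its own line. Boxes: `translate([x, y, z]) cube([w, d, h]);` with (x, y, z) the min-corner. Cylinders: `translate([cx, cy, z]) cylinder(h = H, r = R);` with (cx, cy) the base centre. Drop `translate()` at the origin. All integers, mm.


translate([415, 443, 0]) cylinder(h = 9, r = 104);
translate([415, 443, 9]) cylinder(h = 65, r = 55);
translate([415, 443, 74]) cylinder(h = 9, r = 104);


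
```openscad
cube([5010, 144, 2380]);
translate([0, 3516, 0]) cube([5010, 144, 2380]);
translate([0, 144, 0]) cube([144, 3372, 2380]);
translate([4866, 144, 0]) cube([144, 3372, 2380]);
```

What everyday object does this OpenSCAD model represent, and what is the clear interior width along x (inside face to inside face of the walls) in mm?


A house (or room) frame. The interior width is 4722 mm.

Four 2380 mm walls enclosing a rectangle with no floor or roof — a room or house frame. Outside width is 5010 mm and wall thickness is 144 mm, so the interior width is 5010 − 2 × 144 = 4722 mm.


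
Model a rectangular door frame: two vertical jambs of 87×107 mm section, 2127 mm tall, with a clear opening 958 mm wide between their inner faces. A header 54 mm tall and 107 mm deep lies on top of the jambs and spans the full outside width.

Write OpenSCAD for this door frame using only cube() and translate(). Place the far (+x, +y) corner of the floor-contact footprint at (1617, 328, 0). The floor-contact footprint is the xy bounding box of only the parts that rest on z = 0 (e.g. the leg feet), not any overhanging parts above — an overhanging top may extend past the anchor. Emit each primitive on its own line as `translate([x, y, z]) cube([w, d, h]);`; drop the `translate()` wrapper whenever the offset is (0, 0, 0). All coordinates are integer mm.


translate([485, 221, 0]) cube([87, 107, 2127]);
translate([1530, 221, 0]) cube([87, 107, 2127]);
translate([485, 221, 2127]) cube([1132, 107, 54]);


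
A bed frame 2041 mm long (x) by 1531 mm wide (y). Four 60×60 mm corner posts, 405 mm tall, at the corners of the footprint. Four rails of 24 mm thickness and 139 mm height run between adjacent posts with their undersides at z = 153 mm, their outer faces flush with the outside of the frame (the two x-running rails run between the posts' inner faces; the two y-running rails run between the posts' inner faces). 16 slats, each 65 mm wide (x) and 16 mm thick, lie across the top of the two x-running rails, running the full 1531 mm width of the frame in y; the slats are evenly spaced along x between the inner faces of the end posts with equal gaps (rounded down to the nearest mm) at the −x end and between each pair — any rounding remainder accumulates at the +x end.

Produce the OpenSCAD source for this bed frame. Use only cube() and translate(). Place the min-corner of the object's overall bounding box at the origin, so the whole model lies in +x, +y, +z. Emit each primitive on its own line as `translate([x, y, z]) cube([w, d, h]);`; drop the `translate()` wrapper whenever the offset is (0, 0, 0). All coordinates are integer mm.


cube([60, 60, 405]);
translate([0, 1471, 0]) cube([60, 60, 405]);
translate([1981, 0, 0]) cube([60, 60, 405]);
translate([1981, 1471, 0]) cube([60, 60, 405]);
translate([60, 0, 153]) cube([1921, 24, 139]);
translate([60, 1507, 153]) cube([1921, 24, 139]);
translate([0, 60, 153]) cube([24, 1411, 139]);
translate([2017, 60, 153]) cube([24, 1411, 139]);
translate([111, 0, 292]) cube([65, 1531, 16]);
translate([227, 0, 292]) cube([65, 1531, 16]);
translate([343, 0, 292]) cube([65, 1531, 16]);
translate([459, 0, 292]) cube([65, 1531, 16]);
translate([575, 0, 292]) cube([65, 1531, 16]);
translate([691, 0, 292]) cube([65, 1531, 16]);
translate([807, 0, 292]) cube([65, 1531, 16]);
translate([923, 0, 292]) cube([65, 1531, 16]);
translate([1039, 0, 292]) cube([65, 1531, 16]);
translate([1155, 0, 292]) cube([65, 1531, 16]);
translate([1271, 0, 292]) cube([65, 1531, 16]);
translate([1387, 0, 292]) cube([65, 1531, 16]);
translate([1503, 0, 292]) cube([65, 1531, 16]);
translate([1619, 0, 292]) cube([65, 1531, 16]);
translate([1735, 0, 292]) cube([65, 1531, 16]);
translate([1851, 0, 292]) cube([65, 1531, 16]);


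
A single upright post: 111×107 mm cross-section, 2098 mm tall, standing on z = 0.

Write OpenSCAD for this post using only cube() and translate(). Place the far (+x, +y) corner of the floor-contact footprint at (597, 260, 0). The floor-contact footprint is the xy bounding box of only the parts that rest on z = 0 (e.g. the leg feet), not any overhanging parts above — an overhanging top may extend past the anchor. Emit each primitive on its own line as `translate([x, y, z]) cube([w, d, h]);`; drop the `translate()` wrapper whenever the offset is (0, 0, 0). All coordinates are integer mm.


translate([486, 153, 0]) cube([111, 107, 2098]);


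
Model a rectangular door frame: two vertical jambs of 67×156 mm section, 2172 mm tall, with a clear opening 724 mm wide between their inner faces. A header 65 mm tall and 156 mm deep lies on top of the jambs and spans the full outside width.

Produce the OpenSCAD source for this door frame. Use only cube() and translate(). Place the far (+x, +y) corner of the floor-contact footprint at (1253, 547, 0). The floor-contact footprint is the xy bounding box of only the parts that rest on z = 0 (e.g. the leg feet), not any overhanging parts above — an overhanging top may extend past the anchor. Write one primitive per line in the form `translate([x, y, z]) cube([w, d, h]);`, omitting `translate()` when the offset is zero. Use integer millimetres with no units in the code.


translate([395, 391, 0]) cube([67, 156, 2172]);
translate([1186, 391, 0]) cube([67, 156, 2172]);
translate([395, 391, 2172]) cube([858, 156, 65]);
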